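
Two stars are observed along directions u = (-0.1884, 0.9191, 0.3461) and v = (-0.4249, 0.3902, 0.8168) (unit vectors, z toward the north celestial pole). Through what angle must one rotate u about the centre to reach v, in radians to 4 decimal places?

u·v = 0.7214; |u| = 1.0000, |v| = 1.0000.
cos θ = (u·v)/(|u||v|) = 0.7214, so θ = 0.7650 rad.

0.7650 rad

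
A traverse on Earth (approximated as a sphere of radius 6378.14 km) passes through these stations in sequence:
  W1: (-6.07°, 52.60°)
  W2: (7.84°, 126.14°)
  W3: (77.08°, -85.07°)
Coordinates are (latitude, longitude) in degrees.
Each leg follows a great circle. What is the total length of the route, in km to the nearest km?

Leg W1→W2: central angle 1.3029 rad, distance 8310.1 km.
Leg W2→W3: central angle 1.6273 rad, distance 10379.3 km.
Total: 8310.1 + 10379.3 ≈ 18689 km.

18689 km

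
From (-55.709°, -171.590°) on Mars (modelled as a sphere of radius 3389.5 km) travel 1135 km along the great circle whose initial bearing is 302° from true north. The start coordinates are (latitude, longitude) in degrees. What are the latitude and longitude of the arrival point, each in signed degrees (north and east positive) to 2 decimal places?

Angular distance δ = d/R = 1135/3389.5 = 0.33486 rad; initial bearing θ = 5.2709 rad.
sin φ₂ = sin φ₁ cos δ + cos φ₁ sin δ cos θ = (-0.8262)(0.9445) + (0.5634)(0.3286)(0.5299) = -0.6822, so φ₂ = -43.01°.
Δλ = atan2(sin θ sin δ cos φ₁, cos δ − sin φ₁ sin φ₂) = atan2(-0.1570, 0.3808) = -22.406°.
λ₂ = -171.590° − 22.406° = -194.00° → 166.00° after wrapping to (−180°, 180°].

-43.01°, 166.00°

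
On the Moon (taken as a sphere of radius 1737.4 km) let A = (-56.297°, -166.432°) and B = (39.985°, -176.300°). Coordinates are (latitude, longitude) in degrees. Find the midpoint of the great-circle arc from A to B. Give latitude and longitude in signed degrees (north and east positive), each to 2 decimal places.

-8.19°, -172.16°

The central angle between A and B is δ = 1.6868 rad.
With f = 0.5, the slerp weights are sin((1−f)δ)/sin δ = 0.7519 and sin(fδ)/sin δ = 0.7519.
Weighted sum of the unit vectors: (0.7519)·(-0.5394,-0.1302,-0.8319) + (0.7519)·(-0.7646,-0.0494,0.6426) = (-0.9806, -0.1351, -0.1424).
Converting back: φ = atan2(z, √(x²+y²)) = -8.19°, λ = atan2(y, x) = -172.16°.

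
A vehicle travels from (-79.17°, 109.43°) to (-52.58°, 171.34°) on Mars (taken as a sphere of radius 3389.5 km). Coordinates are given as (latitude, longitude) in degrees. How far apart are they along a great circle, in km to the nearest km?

With latitudes φ₁ = -79.170°, φ₂ = -52.580° and longitude difference Δλ = 61.910°:
cos c = sin φ₁ sin φ₂ + cos φ₁ cos φ₂ cos Δλ = (-0.9822)(-0.7942) + (0.1879)(0.6077)(0.4709) = 0.83382,
so c = arccos(0.83382) = 0.58481 rad.
Distance = R·c = 3389.5 × 0.5848 ≈ 1982 km.

1982 km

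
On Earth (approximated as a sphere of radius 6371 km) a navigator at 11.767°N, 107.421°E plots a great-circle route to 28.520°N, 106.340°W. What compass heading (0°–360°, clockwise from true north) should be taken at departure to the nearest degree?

38°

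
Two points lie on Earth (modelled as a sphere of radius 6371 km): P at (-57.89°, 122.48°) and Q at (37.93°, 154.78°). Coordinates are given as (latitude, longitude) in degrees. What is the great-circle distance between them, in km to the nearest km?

11072 km

With latitudes φ₁ = -57.890°, φ₂ = 37.930° and longitude difference Δλ = 32.300°:
cos c = sin φ₁ sin φ₂ + cos φ₁ cos φ₂ cos Δλ = (-0.8470)(0.6147) + (0.5315)(0.7888)(0.8453) = -0.16628,
so c = arccos(-0.16628) = 1.73785 rad.
Distance = R·c = 6371 × 1.7379 ≈ 11072 km.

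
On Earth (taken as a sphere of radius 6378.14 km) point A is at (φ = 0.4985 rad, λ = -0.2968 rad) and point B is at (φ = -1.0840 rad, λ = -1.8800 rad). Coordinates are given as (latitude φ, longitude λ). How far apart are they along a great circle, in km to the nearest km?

12837 km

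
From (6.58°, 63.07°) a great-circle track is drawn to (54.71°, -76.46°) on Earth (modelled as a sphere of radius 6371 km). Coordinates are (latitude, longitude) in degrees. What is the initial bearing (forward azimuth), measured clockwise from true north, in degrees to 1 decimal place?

336.5°

With φ₁ = 0.1148, φ₂ = 0.9549, Δλ = -2.4353 rad, the forward-azimuth formula gives
θ = atan2( sin Δλ cos φ₂ , cos φ₁ sin φ₂ − sin φ₁ cos φ₂ cos Δλ ) = atan2(-0.3750, 0.8612) = -23.53°.
Adding 360° brings this into [0°, 360°): 336.5°.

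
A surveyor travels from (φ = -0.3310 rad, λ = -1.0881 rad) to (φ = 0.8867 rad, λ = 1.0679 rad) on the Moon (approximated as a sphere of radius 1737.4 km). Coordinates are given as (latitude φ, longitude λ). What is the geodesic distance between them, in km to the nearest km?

3808 km

With latitudes φ₁ = -18.965°, φ₂ = 50.804° and longitude difference Δλ = 123.530°:
cos c = sin φ₁ sin φ₂ + cos φ₁ cos φ₂ cos Δλ = (-0.3250)(0.7750) + (0.9457)(0.6320)(-0.5524) = -0.58200,
so c = arccos(-0.58200) = 2.19198 rad.
Distance = R·c = 1737.4 × 2.1920 ≈ 3808 km.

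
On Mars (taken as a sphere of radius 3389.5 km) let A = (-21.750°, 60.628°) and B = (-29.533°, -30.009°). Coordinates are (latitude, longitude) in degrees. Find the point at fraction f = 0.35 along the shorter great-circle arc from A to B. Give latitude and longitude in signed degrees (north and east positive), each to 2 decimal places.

-32.11°, 31.31°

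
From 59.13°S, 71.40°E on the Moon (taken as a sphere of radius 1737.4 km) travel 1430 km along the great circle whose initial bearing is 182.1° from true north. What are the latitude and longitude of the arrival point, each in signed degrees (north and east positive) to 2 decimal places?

Angular distance δ = d/R = 1430/1737.4 = 0.82307 rad; initial bearing θ = 3.1782 rad.
sin φ₂ = sin φ₁ cos δ + cos φ₁ sin δ cos θ = (-0.8583)(0.6800) + (0.5131)(0.7332)(-0.9993) = -0.9596, so φ₂ = -73.66°.
Δλ = atan2(sin θ sin δ cos φ₁, cos δ − sin φ₁ sin φ₂) = atan2(-0.0138, -0.1437) = -174.520°.
λ₂ = 71.400° − 174.520° = -103.12°.

-73.66°, -103.12°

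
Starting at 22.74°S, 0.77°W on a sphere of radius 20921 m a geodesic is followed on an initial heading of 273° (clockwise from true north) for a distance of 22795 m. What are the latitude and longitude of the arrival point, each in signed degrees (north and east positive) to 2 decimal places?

-7.82°, -64.09°

Angular distance δ = d/R = 22795/20921 = 1.08958 rad; initial bearing θ = 4.7647 rad.
sin φ₂ = sin φ₁ cos δ + cos φ₁ sin δ cos θ = (-0.3866)(0.4629) + (0.9223)(0.8864)(0.0523) = -0.1361, so φ₂ = -7.82°.
Δλ = atan2(sin θ sin δ cos φ₁, cos δ − sin φ₁ sin φ₂) = atan2(-0.8164, 0.4102) = -63.321°.
λ₂ = -0.770° − 63.321° = -64.09°.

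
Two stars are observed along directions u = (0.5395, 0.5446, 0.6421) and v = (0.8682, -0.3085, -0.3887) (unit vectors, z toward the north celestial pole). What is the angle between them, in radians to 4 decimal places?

1.5200 rad

u·v = 0.0508; |u| = 1.0000, |v| = 1.0000.
cos θ = (u·v)/(|u||v|) = 0.0508, so θ = 1.5200 rad.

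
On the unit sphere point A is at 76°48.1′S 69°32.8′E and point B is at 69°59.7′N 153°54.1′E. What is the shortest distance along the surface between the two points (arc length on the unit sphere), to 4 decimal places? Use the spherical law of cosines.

2.7073

With latitudes φ₁ = -76.802°, φ₂ = 69.995° and longitude difference Δλ = 84.355°:
cos c = sin φ₁ sin φ₂ + cos φ₁ cos φ₂ cos Δλ = (-0.9736)(0.9397) + (0.2283)(0.3421)(0.0984) = -0.90716,
so c = arccos(-0.90716) = 2.70728 rad.
On the unit sphere the arc length equals the central angle: 2.7073.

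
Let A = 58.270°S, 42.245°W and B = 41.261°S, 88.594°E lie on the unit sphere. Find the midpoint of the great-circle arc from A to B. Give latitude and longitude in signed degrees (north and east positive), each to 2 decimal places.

The central angle between A and B is δ = 1.2636 rad.
With f = 0.5, the slerp weights are sin((1−f)δ)/sin δ = 0.6196 and sin(fδ)/sin δ = 0.6196.
Weighted sum of the unit vectors: (0.6196)·(0.3893,-0.3536,-0.8505) + (0.6196)·(0.0184,0.7515,-0.6595) = (0.2527, 0.2465, -0.9356).
Converting back: φ = atan2(z, √(x²+y²)) = -69.33°, λ = atan2(y, x) = 44.30°.

-69.33°, 44.30°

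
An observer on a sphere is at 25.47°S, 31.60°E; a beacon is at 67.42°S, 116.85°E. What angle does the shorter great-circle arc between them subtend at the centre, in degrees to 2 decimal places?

Let φ₁ = -0.4445 rad, φ₂ = -1.1767 rad, and Δλ = 1.4879 rad.
cos c = sin φ₁ sin φ₂ + cos φ₁ cos φ₂ cos Δλ = (-0.4300)(-0.9233) + (0.9028)(0.3840)(0.0828) = 0.42578,
so c = arccos(0.42578) = 1.13097 rad.
So the angular separation is 64.80°.

64.80°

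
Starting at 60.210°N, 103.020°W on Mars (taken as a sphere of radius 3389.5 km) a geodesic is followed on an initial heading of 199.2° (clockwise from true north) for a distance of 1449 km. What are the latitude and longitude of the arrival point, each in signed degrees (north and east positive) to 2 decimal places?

36.53°, -112.79°

Angular distance δ = d/R = 1449/3389.5 = 0.42750 rad; initial bearing θ = 3.4767 rad.
sin φ₂ = sin φ₁ cos δ + cos φ₁ sin δ cos θ = (0.8679)(0.9100) + (0.4968)(0.4146)(-0.9444) = 0.5952, so φ₂ = 36.53°.
Δλ = atan2(sin θ sin δ cos φ₁, cos δ − sin φ₁ sin φ₂) = atan2(-0.0677, 0.3934) = -9.769°.
λ₂ = -103.020° − 9.769° = -112.79°.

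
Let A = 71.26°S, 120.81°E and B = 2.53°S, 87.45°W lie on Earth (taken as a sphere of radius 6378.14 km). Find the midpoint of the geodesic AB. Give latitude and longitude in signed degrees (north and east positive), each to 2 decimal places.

Central angle δ = 1.8141 rad. Interpolating on the sphere with fraction f = 0.5:
P = [sin((1−f)δ)·A + sin(fδ)·B] / sin δ = 0.8116·A + 0.8116·B in Cartesian coordinates,
giving P = (-0.0975, -0.5861, -0.8044), i.e. latitude -53.55°, longitude -99.44°.

-53.55°, -99.44°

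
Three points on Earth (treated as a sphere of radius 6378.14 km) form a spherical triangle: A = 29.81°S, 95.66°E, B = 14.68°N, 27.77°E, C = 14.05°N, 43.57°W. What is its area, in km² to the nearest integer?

37371319 km²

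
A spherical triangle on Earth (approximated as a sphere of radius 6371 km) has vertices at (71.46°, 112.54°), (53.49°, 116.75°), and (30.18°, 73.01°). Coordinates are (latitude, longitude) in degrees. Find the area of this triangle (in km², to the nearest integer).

4501043 km²

Side lengths (central angles): a = 0.6831, b = 0.8112, c = 0.3153 rad; semiperimeter s = 0.9048.
By l'Huilier's theorem, tan(E/4) = √[tan(s/2) tan((s−a)/2) tan((s−b)/2) tan((s−c)/2)], giving spherical excess E = 0.1109 rad.
Area = E·R² = 0.1109 × (6371)² ≈ 4501043 km².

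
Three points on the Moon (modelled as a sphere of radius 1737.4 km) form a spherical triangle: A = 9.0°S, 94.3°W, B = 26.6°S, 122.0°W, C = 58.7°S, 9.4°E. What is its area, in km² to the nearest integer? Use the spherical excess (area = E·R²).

Side lengths (central angles): a = 1.4953, b = 1.5587, c = 0.5510 rad; semiperimeter s = 1.8025.
By l'Huilier's theorem, tan(E/4) = √[tan(s/2) tan((s−a)/2) tan((s−b)/2) tan((s−c)/2)], giving spherical excess E = 0.5234 rad.
Area = E·R² = 0.5234 × (1737.4)² ≈ 1579917 km².

1579917 km²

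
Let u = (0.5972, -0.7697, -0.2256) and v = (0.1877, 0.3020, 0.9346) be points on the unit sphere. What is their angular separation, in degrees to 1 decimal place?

109.3°

u·v = -0.3312; |u| = 1.0000, |v| = 1.0000.
cos θ = (u·v)/(|u||v|) = -0.3312, so θ = 109.3°.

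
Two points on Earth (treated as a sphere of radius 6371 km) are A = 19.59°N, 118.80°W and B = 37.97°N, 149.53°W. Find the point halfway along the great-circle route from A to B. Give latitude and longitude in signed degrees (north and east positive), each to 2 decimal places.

29.66°, -132.77°

The central angle between A and B is δ = 0.5648 rad.
With f = 0.5, the slerp weights are sin((1−f)δ)/sin δ = 0.5206 and sin(fδ)/sin δ = 0.5206.
Weighted sum of the unit vectors: (0.5206)·(-0.4539,-0.8256,0.3353) + (0.5206)·(-0.6795,-0.3998,0.6152) = (-0.5900, -0.6379, 0.4949).
Converting back: φ = atan2(z, √(x²+y²)) = 29.66°, λ = atan2(y, x) = -132.77°.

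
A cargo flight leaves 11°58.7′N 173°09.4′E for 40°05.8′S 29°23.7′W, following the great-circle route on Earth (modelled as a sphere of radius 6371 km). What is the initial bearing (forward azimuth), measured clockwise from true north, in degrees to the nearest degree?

149°

Δλ = 157.448° = 2.7480 rad.
y = sin Δλ · cos φ₂ = (0.3835)(0.7650) = 0.2934
x = cos φ₁ sin φ₂ − sin φ₁ cos φ₂ cos Δλ = (0.9782)(-0.6441) − (0.2075)(0.7650)(-0.9235) = -0.4834
θ = atan2(y, x) = 148.75°, so the bearing is 149°.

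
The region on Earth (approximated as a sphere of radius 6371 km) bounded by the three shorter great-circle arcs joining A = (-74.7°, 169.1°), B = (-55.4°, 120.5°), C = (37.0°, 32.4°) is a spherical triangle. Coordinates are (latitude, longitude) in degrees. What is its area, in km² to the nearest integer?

28705317 km²

Side lengths (central angles): a = 2.0718, b = 2.3948, c = 0.4667 rad; semiperimeter s = 2.4667.
By l'Huilier's theorem, tan(E/4) = √[tan(s/2) tan((s−a)/2) tan((s−b)/2) tan((s−c)/2)], giving spherical excess E = 0.7072 rad.
Area = E·R² = 0.7072 × (6371)² ≈ 28705317 km².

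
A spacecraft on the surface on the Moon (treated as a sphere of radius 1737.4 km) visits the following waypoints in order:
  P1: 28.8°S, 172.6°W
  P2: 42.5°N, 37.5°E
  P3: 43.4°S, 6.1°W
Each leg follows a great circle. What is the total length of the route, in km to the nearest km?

7476 km

Leg P1→P2: central angle 2.6561 rad, distance 4614.6 km.
Leg P2→P3: central angle 1.6471 rad, distance 2861.7 km.
Total: 4614.6 + 2861.7 ≈ 7476 km.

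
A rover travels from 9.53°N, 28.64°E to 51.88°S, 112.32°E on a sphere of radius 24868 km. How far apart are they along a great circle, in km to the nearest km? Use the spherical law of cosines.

40636 km

In radians: φ₁ = 0.1663, φ₂ = -0.9055, Δλ = 83.680° = 1.4605 rad.
cos c = sin φ₁ sin φ₂ + cos φ₁ cos φ₂ cos Δλ = (0.1656)(-0.7867) + (0.9862)(0.6173)(0.1101) = -0.06324,
so c = arccos(-0.06324) = 1.63407 rad.
Distance = R·c = 24868 × 1.6341 ≈ 40636 km.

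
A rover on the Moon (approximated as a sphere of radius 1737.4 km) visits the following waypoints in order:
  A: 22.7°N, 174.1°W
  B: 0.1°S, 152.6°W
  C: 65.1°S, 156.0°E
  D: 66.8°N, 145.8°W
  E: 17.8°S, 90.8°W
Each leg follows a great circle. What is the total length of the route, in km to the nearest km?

10239 km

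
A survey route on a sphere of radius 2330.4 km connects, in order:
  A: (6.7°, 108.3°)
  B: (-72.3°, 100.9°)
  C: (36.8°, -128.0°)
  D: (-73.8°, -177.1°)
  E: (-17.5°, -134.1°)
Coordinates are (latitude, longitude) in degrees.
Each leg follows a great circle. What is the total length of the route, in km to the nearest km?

15968 km

Leg A→B: central angle 1.3814 rad, distance 3219.1 km.
Leg B→C: central angle 2.3901 rad, distance 5570.0 km.
Leg C→D: central angle 2.0142 rad, distance 4693.8 km.
Leg D→E: central angle 1.0663 rad, distance 2484.9 km.
Total: 3219.1 + 5570.0 + 4693.8 + 2484.9 ≈ 15968 km.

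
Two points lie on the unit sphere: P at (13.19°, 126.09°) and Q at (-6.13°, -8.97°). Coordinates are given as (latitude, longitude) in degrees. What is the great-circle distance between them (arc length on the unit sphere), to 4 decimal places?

With latitudes φ₁ = 13.190°, φ₂ = -6.130° and longitude difference Δλ = -135.060°:
Haversine: a = sin²(Δφ/2) + cos φ₁ cos φ₂ sin²(Δλ/2) = 0.0282 + (0.9736)(0.9943)(0.8539) = 0.85480.
Central angle c = 2·arcsin(√a) = 2.35972 rad.
On the unit sphere the arc length equals the central angle: 2.3597.

2.3597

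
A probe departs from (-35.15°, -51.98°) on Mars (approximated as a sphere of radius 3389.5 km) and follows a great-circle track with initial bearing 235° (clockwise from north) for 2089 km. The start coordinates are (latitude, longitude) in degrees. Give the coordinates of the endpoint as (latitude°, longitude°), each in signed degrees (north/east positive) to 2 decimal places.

-47.81°, -96.81°

Angular distance δ = d/R = 2089/3389.5 = 0.61632 rad; initial bearing θ = 4.1015 rad.
sin φ₂ = sin φ₁ cos δ + cos φ₁ sin δ cos θ = (-0.5757)(0.8160) + (0.8176)(0.5780)(-0.5736) = -0.7409, so φ₂ = -47.81°.
Δλ = atan2(sin θ sin δ cos φ₁, cos δ − sin φ₁ sin φ₂) = atan2(-0.3872, 0.3895) = -44.829°.
λ₂ = -51.980° − 44.829° = -96.81°.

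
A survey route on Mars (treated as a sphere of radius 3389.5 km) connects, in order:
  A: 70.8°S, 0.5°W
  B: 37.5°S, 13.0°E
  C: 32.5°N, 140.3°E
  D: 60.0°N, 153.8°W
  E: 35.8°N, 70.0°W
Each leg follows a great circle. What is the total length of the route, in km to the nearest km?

16455 km

Leg A→B: central angle 0.5942 rad, distance 2014.0 km.
Leg B→C: central angle 2.3929 rad, distance 8110.6 km.
Leg C→D: central angle 0.8795 rad, distance 2981.2 km.
Leg D→E: central angle 0.9880 rad, distance 3348.7 km.
Total: 2014.0 + 8110.6 + 2981.2 + 3348.7 ≈ 16455 km.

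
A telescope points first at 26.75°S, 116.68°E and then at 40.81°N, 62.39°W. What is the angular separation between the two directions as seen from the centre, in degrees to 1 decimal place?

165.9°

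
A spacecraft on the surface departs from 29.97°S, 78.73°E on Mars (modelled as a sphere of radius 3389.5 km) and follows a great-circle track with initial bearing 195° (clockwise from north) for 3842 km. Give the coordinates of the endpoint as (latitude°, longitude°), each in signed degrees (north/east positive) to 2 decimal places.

Angular distance δ = d/R = 3842/3389.5 = 1.13350 rad; initial bearing θ = 3.4034 rad.
sin φ₂ = sin φ₁ cos δ + cos φ₁ sin δ cos θ = (-0.4995)(0.4235) + (0.8663)(0.9059)(-0.9659) = -0.9696, so φ₂ = -75.83°.
Δλ = atan2(sin θ sin δ cos φ₁, cos δ − sin φ₁ sin φ₂) = atan2(-0.2031, -0.0609) = -106.680°.
λ₂ = 78.730° − 106.680° = -27.95°.

-75.83°, -27.95°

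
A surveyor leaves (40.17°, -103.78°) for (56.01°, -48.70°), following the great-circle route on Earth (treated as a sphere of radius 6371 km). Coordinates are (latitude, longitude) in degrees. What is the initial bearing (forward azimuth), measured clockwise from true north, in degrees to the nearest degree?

47°

Δλ = 55.080° = 0.9613 rad.
y = sin Δλ · cos φ₂ = (0.8200)(0.5590) = 0.4584
x = cos φ₁ sin φ₂ − sin φ₁ cos φ₂ cos Δλ = (0.7641)(0.8291) − (0.6451)(0.5590)(0.5724) = 0.4271
θ = atan2(y, x) = 47.02°, so the bearing is 47°.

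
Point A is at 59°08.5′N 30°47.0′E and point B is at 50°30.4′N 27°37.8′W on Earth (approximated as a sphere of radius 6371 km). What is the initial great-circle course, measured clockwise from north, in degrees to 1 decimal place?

281.5°

With φ₁ = 1.0322, φ₂ = 0.8815, Δλ = -1.0195 rad, the forward-azimuth formula gives
θ = atan2( sin Δλ cos φ₂ , cos φ₁ sin φ₂ − sin φ₁ cos φ₂ cos Δλ ) = atan2(-0.5418, 0.1099) = -78.54°.
Adding 360° brings this into [0°, 360°): 281.5°.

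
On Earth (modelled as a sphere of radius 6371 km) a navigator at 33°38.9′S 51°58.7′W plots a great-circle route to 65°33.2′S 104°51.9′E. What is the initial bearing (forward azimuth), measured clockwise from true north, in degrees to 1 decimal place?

With φ₁ = -0.5873, φ₂ = -1.1441, Δλ = 2.7374 rad, the forward-azimuth formula gives
θ = atan2( sin Δλ cos φ₂ , cos φ₁ sin φ₂ − sin φ₁ cos φ₂ cos Δλ ) = atan2(0.1627, -0.9687) = 170.46°.
So the initial bearing is 170.5°.

170.5°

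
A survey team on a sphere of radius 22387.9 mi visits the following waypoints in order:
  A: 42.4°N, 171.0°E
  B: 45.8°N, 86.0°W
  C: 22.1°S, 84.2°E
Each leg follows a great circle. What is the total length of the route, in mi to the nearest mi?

87301 mi

Leg A→B: central angle 1.1944 rad, distance 26739.3 mi.
Leg B→C: central angle 2.7051 rad, distance 60561.3 mi.
Total: 26739.3 + 60561.3 ≈ 87301 mi.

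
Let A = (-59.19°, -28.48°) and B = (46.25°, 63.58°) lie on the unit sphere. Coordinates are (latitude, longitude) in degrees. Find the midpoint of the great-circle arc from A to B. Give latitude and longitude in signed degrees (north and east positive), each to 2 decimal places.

The central angle between A and B is δ = 2.2564 rad.
With f = 0.5, the slerp weights are sin((1−f)δ)/sin δ = 1.1675 and sin(fδ)/sin δ = 1.1675.
Weighted sum of the unit vectors: (1.1675)·(0.4502,-0.2442,-0.8589) + (1.1675)·(0.3077,0.6193,0.7224) = (0.8848, 0.4379, -0.1594).
Converting back: φ = atan2(z, √(x²+y²)) = -9.17°, λ = atan2(y, x) = 26.33°.

-9.17°, 26.33°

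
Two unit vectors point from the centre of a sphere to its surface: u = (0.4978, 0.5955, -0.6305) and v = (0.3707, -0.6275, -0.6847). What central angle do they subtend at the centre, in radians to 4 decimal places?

1.3258 rad

u·v = 0.2426; |u| = 1.0000, |v| = 1.0000.
cos θ = (u·v)/(|u||v|) = 0.2426, so θ = 1.3258 rad.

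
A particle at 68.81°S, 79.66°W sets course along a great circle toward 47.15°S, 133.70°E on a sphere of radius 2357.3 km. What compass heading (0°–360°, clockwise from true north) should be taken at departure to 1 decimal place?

205.2°

With φ₁ = -1.2010, φ₂ = -0.8229, Δλ = -2.5594 rad, the forward-azimuth formula gives
θ = atan2( sin Δλ cos φ₂ , cos φ₁ sin φ₂ − sin φ₁ cos φ₂ cos Δλ ) = atan2(-0.3740, -0.7946) = -154.80°.
Adding 360° brings this into [0°, 360°): 205.2°.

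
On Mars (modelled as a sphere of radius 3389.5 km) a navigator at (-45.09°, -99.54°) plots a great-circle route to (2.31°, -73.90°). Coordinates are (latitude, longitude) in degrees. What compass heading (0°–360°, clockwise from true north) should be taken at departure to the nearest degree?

33°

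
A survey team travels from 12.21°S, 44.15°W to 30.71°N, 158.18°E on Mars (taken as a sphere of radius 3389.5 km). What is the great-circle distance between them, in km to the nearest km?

Let φ₁ = -0.2131 rad, φ₂ = 0.5360 rad, and Δλ = -2.7519 rad.
Haversine: a = sin²(Δφ/2) + cos φ₁ cos φ₂ sin²(Δλ/2) = 0.1338 + (0.9774)(0.8598)(0.9625) = 0.94265.
Central angle c = 2·arcsin(√a) = 2.65795 rad.
Distance = R·c = 3389.5 × 2.6580 ≈ 9009 km.

9009 km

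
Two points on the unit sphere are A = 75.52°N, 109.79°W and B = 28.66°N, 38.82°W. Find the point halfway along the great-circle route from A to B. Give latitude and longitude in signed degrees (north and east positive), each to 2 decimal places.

Central angle δ = 1.0052 rad. Interpolating on the sphere with fraction f = 0.5:
P = [sin((1−f)δ)·A + sin(fδ)·B] / sin δ = 0.5706·A + 0.5706·B in Cartesian coordinates,
giving P = (0.3418, -0.4481, 0.8261), i.e. latitude 55.70°, longitude -52.67°.

55.70°, -52.67°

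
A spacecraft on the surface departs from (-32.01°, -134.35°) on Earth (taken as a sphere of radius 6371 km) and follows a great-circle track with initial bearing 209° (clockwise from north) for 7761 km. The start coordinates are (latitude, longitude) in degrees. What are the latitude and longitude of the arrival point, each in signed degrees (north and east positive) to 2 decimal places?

Angular distance δ = d/R = 7761/6371 = 1.21818 rad; initial bearing θ = 3.6477 rad.
sin φ₂ = sin φ₁ cos δ + cos φ₁ sin δ cos θ = (-0.5301)(0.3454) + (0.8480)(0.9385)(-0.8746) = -0.8791, so φ₂ = -61.53°.
Δλ = atan2(sin θ sin δ cos φ₁, cos δ − sin φ₁ sin φ₂) = atan2(-0.3858, -0.1206) = -107.360°.
λ₂ = -134.350° − 107.360° = -241.71° → 118.29° after wrapping to (−180°, 180°].

-61.53°, 118.29°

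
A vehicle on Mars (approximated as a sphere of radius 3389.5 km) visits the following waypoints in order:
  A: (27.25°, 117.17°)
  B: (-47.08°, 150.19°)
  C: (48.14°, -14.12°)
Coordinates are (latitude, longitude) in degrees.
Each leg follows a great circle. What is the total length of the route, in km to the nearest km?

Leg A→B: central angle 1.3976 rad, distance 4737.2 km.
Leg B→C: central angle 2.9564 rad, distance 10020.6 km.
Total: 4737.2 + 10020.6 ≈ 14758 km.

14758 km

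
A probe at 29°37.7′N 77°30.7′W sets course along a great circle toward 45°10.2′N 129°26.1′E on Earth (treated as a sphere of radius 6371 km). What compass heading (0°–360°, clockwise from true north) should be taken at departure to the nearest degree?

341°

Δλ = -153.053° = -2.6713 rad.
y = sin Δλ · cos φ₂ = (-0.4532)(0.7050) = -0.3195
x = cos φ₁ sin φ₂ − sin φ₁ cos φ₂ cos Δλ = (0.8693)(0.7092) − (0.4944)(0.7050)(-0.8914) = 0.9272
θ = atan2(y, x) = -19.01°; adding 360° gives 341°.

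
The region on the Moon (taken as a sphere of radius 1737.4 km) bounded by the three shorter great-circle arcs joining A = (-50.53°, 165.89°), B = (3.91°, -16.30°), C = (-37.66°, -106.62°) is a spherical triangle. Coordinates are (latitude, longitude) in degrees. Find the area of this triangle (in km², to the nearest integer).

3832112 km²

Side lengths (central angles): a = 1.6169, b = 1.0545, c = 2.3273 rad; semiperimeter s = 2.4993.
By l'Huilier's theorem, tan(E/4) = √[tan(s/2) tan((s−a)/2) tan((s−b)/2) tan((s−c)/2)], giving spherical excess E = 1.2695 rad.
Area = E·R² = 1.2695 × (1737.4)² ≈ 3832112 km².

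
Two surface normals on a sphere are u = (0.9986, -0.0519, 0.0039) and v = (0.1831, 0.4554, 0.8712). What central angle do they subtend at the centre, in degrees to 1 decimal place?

u·v = 0.1626; |u| = 1.0000, |v| = 1.0000.
cos θ = (u·v)/(|u||v|) = 0.1626, so θ = 80.6°.

80.6°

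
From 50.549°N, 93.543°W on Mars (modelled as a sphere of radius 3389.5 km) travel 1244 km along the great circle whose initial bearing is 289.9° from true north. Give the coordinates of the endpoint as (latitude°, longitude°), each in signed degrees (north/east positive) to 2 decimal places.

Angular distance δ = d/R = 1244/3389.5 = 0.36702 rad; initial bearing θ = 5.0597 rad.
sin φ₂ = sin φ₁ cos δ + cos φ₁ sin δ cos θ = (0.7722)(0.9334) + (0.6354)(0.3588)(0.3404) = 0.7984, so φ₂ = 52.97°.
Δλ = atan2(sin θ sin δ cos φ₁, cos δ − sin φ₁ sin φ₂) = atan2(-0.2144, 0.3169) = -34.076°.
λ₂ = -93.543° − 34.076° = -127.62°.

52.97°, -127.62°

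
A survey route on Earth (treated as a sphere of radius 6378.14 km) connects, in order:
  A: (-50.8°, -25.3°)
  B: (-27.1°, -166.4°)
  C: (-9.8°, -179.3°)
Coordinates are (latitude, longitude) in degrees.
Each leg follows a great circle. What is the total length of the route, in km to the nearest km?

12915 km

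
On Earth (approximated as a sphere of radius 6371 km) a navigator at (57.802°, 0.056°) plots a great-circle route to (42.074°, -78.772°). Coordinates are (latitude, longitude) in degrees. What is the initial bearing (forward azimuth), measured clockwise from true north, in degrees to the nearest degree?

Δλ = -78.828° = -1.3758 rad.
y = sin Δλ · cos φ₂ = (-0.9810)(0.7423) = -0.7282
x = cos φ₁ sin φ₂ − sin φ₁ cos φ₂ cos Δλ = (0.5328)(0.6701) − (0.8462)(0.7423)(0.1938) = 0.2354
θ = atan2(y, x) = -72.09°; adding 360° gives 288°.

288°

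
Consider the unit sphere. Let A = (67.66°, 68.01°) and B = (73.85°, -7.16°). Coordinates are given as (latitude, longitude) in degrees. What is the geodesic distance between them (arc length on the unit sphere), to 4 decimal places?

With latitudes φ₁ = 67.660°, φ₂ = 73.850° and longitude difference Δλ = -75.170°:
cos c = sin φ₁ sin φ₂ + cos φ₁ cos φ₂ cos Δλ = (0.9249)(0.9605) + (0.3801)(0.2782)(0.2560) = 0.91550,
so c = arccos(0.91550) = 0.41404 rad.
On the unit sphere the arc length equals the central angle: 0.4140.

0.4140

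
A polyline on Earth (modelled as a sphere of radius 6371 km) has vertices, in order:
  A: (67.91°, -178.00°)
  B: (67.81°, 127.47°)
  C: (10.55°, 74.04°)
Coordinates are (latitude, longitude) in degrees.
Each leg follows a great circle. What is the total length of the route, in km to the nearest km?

Leg A→B: central angle 0.3470 rad, distance 2211.0 km.
Leg B→C: central angle 1.1693 rad, distance 7449.9 km.
Total: 2211.0 + 7449.9 ≈ 9661 km.

9661 km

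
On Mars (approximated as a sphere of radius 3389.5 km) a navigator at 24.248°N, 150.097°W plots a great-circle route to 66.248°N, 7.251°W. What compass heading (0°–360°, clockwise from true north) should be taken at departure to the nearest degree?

With φ₁ = 0.4232, φ₂ = 1.1562, Δλ = 2.4931 rad, the forward-azimuth formula gives
θ = atan2( sin Δλ cos φ₂ , cos φ₁ sin φ₂ − sin φ₁ cos φ₂ cos Δλ ) = atan2(0.2433, 0.9664) = 14.13°.
So the initial bearing is 14°.

14°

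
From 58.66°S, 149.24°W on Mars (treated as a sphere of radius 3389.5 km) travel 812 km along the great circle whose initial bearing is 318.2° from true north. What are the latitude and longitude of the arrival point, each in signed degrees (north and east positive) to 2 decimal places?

-47.54°, -162.79°

Angular distance δ = d/R = 812/3389.5 = 0.23956 rad; initial bearing θ = 5.5536 rad.
sin φ₂ = sin φ₁ cos δ + cos φ₁ sin δ cos θ = (-0.8541)(0.9714) + (0.5201)(0.2373)(0.7455) = -0.7377, so φ₂ = -47.54°.
Δλ = atan2(sin θ sin δ cos φ₁, cos δ − sin φ₁ sin φ₂) = atan2(-0.0823, 0.3414) = -13.548°.
λ₂ = -149.240° − 13.548° = -162.79°.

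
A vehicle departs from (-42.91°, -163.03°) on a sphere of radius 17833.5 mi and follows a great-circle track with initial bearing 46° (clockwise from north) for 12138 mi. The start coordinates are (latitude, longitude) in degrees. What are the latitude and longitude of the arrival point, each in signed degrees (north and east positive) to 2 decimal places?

-12.06°, -135.46°

Angular distance δ = d/R = 12138/17833.5 = 0.68063 rad; initial bearing θ = 0.8029 rad.
sin φ₂ = sin φ₁ cos δ + cos φ₁ sin δ cos θ = (-0.6808)(0.7772) + (0.7324)(0.6293)(0.6947) = -0.2090, so φ₂ = -12.06°.
Δλ = atan2(sin θ sin δ cos φ₁, cos δ − sin φ₁ sin φ₂) = atan2(0.3315, 0.6349) = 27.574°.
λ₂ = -163.030° + 27.574° = -135.46°.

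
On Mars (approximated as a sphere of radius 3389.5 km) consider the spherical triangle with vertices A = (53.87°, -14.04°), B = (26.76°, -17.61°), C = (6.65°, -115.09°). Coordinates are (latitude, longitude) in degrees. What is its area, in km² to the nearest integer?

5670290 km²

Side lengths (central angles): a = 1.6342, b = 1.5895, c = 0.4754 rad; semiperimeter s = 1.8495.
By l'Huilier's theorem, tan(E/4) = √[tan(s/2) tan((s−a)/2) tan((s−b)/2) tan((s−c)/2)], giving spherical excess E = 0.4936 rad.
Area = E·R² = 0.4936 × (3389.5)² ≈ 5670290 km².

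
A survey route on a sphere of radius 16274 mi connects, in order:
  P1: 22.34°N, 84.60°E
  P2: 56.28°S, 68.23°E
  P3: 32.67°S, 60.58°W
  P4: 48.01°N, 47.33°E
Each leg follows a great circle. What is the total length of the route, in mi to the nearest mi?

Leg P1→P2: central angle 1.3934 rad, distance 22675.7 mi.
Leg P2→P3: central angle 1.4141 rad, distance 23012.3 mi.
Leg P3→P4: central angle 2.1827 rad, distance 35520.7 mi.
Total: 22675.7 + 23012.3 + 35520.7 ≈ 81209 mi.

81209 mi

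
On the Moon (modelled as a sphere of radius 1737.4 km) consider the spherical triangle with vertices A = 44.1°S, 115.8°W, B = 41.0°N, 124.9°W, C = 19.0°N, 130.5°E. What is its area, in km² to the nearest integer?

5747197 km²

Side lengths (central angles): a = 1.5371, b = 2.0938, c = 1.4921 rad; semiperimeter s = 2.5615.
By l'Huilier's theorem, tan(E/4) = √[tan(s/2) tan((s−a)/2) tan((s−b)/2) tan((s−c)/2)], giving spherical excess E = 1.9040 rad.
Area = E·R² = 1.9040 × (1737.4)² ≈ 5747197 km².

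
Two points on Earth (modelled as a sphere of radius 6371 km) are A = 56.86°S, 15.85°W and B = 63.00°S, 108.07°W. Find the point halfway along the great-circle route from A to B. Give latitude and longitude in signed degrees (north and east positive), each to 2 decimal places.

The central angle between A and B is δ = 0.7430 rad.
With f = 0.5, the slerp weights are sin((1−f)δ)/sin δ = 0.5366 and sin(fδ)/sin δ = 0.5366.
Weighted sum of the unit vectors: (0.5366)·(0.5259,-0.1493,-0.8373) + (0.5366)·(-0.1408,-0.4316,-0.8910) = (0.2066, -0.3117, -0.9274).
Converting back: φ = atan2(z, √(x²+y²)) = -68.04°, λ = atan2(y, x) = -56.46°.

-68.04°, -56.46°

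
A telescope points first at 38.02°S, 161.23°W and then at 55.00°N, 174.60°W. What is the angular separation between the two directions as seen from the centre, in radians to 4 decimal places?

In radians: φ₁ = -0.6636, φ₂ = 0.9599, Δλ = -13.370° = -0.2334 rad.
Haversine: a = sin²(Δφ/2) + cos φ₁ cos φ₂ sin²(Δλ/2) = 0.5263 + (0.7878)(0.5736)(0.0136) = 0.53247.
Central angle c = 2·arcsin(√a) = 1.63577 rad.
So the angular separation is 1.6358 rad.

1.6358 rad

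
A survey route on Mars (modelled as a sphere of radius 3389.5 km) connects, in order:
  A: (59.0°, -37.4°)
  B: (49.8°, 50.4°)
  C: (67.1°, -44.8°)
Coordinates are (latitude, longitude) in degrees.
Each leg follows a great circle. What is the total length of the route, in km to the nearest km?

5633 km

Leg A→B: central angle 0.8400 rad, distance 2847.2 km.
Leg B→C: central angle 0.8219 rad, distance 2785.8 km.
Total: 2847.2 + 2785.8 ≈ 5633 km.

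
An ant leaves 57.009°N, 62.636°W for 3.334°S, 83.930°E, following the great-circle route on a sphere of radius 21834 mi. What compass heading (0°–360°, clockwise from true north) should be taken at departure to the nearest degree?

Δλ = 146.566° = 2.5581 rad.
y = sin Δλ · cos φ₂ = (0.5510)(0.9983) = 0.5500
x = cos φ₁ sin φ₂ − sin φ₁ cos φ₂ cos Δλ = (0.5445)(-0.0582) − (0.8388)(0.9983)(-0.8345) = 0.6671
θ = atan2(y, x) = 39.51°, so the bearing is 40°.

40°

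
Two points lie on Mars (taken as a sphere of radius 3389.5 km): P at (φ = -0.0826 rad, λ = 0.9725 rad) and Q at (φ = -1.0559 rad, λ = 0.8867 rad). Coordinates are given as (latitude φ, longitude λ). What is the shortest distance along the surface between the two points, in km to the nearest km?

Let φ₁ = -0.0826 rad, φ₂ = -1.0559 rad, and Δλ = -0.0858 rad.
Haversine: a = sin²(Δφ/2) + cos φ₁ cos φ₂ sin²(Δλ/2) = 0.2187 + (0.9966)(0.4924)(0.0018) = 0.21962.
Central angle c = 2·arcsin(√a) = 0.97548 rad.
Distance = R·c = 3389.5 × 0.9755 ≈ 3306 km.

3306 km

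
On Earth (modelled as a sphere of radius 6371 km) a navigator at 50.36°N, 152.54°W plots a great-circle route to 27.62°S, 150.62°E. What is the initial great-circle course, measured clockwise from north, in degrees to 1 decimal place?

228.0°

With φ₁ = 0.8789, φ₂ = -0.4821, Δλ = -0.9920 rad, the forward-azimuth formula gives
θ = atan2( sin Δλ cos φ₂ , cos φ₁ sin φ₂ − sin φ₁ cos φ₂ cos Δλ ) = atan2(-0.7417, -0.6690) = -132.05°.
Adding 360° brings this into [0°, 360°): 228.0°.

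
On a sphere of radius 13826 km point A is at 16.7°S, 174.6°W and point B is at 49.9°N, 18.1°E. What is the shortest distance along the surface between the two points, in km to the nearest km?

Let φ₁ = -0.2915 rad, φ₂ = 0.8709 rad, and Δλ = -2.9199 rad.
cos c = sin φ₁ sin φ₂ + cos φ₁ cos φ₂ cos Δλ = (-0.2874)(0.7649) + (0.9578)(0.6441)(-0.9755) = -0.82167,
so c = arccos(-0.82167) = 2.53513 rad.
Distance = R·c = 13826 × 2.5351 ≈ 35051 km.

35051 km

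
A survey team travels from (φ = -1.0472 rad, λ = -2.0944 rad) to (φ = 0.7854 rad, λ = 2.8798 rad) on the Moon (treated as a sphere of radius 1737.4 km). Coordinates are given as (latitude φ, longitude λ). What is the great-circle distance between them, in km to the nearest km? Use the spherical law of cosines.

In radians: φ₁ = -1.0472, φ₂ = 0.7854, Δλ = -74.999° = -1.3090 rad.
cos c = sin φ₁ sin φ₂ + cos φ₁ cos φ₂ cos Δλ = (-0.8660)(0.7071) + (0.5000)(0.7071)(0.2588) = -0.52086,
so c = arccos(-0.52086) = 2.11866 rad.
Distance = R·c = 1737.4 × 2.1187 ≈ 3681 km.

3681 km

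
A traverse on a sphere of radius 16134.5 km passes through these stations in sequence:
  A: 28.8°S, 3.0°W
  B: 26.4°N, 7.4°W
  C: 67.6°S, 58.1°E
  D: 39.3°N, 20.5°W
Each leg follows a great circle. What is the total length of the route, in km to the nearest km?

79643 km

Leg A→B: central angle 0.9662 rad, distance 15589.7 km.
Leg B→C: central angle 1.8437 rad, distance 29747.3 km.
Leg C→D: central angle 2.1262 rad, distance 34305.5 km.
Total: 15589.7 + 29747.3 + 34305.5 ≈ 79643 km.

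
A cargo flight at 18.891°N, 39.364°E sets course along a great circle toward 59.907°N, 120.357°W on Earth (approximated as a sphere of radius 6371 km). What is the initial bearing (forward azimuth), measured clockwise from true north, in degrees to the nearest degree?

350°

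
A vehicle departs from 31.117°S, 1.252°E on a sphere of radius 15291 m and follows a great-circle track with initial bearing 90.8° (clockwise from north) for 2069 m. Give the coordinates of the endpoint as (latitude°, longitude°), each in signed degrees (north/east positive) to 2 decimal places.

Angular distance δ = d/R = 2069/15291 = 0.13531 rad; initial bearing θ = 1.5848 rad.
sin φ₂ = sin φ₁ cos δ + cos φ₁ sin δ cos θ = (-0.5168)(0.9909) + (0.8561)(0.1349)(-0.0140) = -0.5137, so φ₂ = -30.91°.
Δλ = atan2(sin θ sin δ cos φ₁, cos δ − sin φ₁ sin φ₂) = atan2(0.1155, 0.7254) = 9.045°.
λ₂ = 1.252° + 9.045° = 10.30°.

-30.91°, 10.30°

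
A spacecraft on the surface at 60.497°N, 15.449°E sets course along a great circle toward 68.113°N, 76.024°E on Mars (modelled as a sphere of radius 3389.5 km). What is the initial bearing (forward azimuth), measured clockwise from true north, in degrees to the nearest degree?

Δλ = 60.575° = 1.0572 rad.
y = sin Δλ · cos φ₂ = (0.8710)(0.3728) = 0.3247
x = cos φ₁ sin φ₂ − sin φ₁ cos φ₂ cos Δλ = (0.4925)(0.9279) − (0.8703)(0.3728)(0.4913) = 0.2976
θ = atan2(y, x) = 47.49°, so the bearing is 47°.

47°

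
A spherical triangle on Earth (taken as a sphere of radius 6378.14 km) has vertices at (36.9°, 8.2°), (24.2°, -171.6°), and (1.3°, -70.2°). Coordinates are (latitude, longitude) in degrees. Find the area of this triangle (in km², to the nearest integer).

Side lengths (central angles): a = 1.7426, b = 1.3955, c = 2.0752 rad; semiperimeter s = 2.6066.
By l'Huilier's theorem, tan(E/4) = √[tan(s/2) tan((s−a)/2) tan((s−b)/2) tan((s−c)/2)], giving spherical excess E = 2.0513 rad.
Area = E·R² = 2.0513 × (6378.14)² ≈ 83446880 km².

83446880 km²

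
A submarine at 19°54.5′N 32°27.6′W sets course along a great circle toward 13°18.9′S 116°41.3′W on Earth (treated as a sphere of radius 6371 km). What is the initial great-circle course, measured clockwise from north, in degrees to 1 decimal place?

Δλ = -84.228° = -1.4701 rad.
y = sin Δλ · cos φ₂ = (-0.9949)(0.9731) = -0.9682
x = cos φ₁ sin φ₂ − sin φ₁ cos φ₂ cos Δλ = (0.9402)(-0.2303) − (0.3405)(0.9731)(0.1006) = -0.2499
θ = atan2(y, x) = -104.47°; adding 360° gives 255.5°.

255.5°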